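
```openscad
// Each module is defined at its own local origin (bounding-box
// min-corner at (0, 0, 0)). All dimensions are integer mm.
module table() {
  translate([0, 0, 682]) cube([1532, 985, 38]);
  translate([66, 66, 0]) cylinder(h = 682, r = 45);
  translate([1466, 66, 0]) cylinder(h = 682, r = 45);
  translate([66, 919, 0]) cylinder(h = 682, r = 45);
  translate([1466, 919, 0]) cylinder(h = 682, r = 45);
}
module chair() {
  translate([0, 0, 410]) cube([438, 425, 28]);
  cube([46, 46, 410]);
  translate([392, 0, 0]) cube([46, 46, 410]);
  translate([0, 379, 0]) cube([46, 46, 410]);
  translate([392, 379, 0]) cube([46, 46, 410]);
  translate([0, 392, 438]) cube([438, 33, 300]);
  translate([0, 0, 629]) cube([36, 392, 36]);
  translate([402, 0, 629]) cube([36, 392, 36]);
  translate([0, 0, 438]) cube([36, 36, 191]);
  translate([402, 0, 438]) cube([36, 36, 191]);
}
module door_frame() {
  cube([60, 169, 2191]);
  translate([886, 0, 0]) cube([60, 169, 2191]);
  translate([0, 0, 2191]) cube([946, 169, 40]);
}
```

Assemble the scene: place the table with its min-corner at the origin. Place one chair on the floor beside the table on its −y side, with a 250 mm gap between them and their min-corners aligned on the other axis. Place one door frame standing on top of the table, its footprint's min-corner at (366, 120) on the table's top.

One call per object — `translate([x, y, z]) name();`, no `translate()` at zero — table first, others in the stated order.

table();
translate([0, -675, 0]) chair();
translate([366, 120, 720]) door_frame();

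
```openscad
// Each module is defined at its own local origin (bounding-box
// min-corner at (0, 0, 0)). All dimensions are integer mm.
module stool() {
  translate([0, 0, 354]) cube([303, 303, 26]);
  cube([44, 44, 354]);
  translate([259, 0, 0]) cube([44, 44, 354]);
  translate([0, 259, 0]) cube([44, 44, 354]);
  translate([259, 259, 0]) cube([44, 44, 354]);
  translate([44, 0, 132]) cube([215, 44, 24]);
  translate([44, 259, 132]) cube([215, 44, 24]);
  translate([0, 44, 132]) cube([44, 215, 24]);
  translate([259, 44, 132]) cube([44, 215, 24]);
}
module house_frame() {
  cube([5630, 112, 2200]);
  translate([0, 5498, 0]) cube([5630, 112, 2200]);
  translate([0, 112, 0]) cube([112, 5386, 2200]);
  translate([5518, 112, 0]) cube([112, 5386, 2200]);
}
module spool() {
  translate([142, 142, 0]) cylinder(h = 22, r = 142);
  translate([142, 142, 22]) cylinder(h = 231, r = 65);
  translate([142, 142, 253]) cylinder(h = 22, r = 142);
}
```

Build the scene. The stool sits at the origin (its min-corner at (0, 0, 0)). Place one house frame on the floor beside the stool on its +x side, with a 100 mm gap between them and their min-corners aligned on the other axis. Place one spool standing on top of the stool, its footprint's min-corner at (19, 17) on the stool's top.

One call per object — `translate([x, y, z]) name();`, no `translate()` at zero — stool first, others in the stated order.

stool();
translate([403, 0, 0]) house_frame();
translate([19, 17, 380]) spool();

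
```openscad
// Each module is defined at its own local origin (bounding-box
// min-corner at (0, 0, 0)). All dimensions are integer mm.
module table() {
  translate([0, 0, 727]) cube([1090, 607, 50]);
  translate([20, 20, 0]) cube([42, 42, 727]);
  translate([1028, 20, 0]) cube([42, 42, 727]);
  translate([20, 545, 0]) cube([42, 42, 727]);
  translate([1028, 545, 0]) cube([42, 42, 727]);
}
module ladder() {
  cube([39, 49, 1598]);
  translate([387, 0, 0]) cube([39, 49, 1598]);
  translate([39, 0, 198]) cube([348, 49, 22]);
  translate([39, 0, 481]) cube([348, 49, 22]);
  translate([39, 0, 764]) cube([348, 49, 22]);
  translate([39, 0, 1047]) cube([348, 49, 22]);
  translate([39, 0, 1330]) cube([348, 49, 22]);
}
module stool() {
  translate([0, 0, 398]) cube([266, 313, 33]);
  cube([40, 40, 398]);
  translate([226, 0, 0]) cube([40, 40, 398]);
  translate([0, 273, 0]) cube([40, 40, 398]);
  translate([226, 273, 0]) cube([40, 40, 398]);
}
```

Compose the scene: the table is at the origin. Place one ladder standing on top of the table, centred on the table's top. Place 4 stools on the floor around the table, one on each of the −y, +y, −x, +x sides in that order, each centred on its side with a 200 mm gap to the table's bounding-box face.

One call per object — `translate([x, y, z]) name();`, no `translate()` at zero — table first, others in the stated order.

table();
translate([332, 279, 777]) ladder();
translate([412, -513, 0]) stool();
translate([412, 807, 0]) stool();
translate([-466, 147, 0]) stool();
translate([1290, 147, 0]) stool();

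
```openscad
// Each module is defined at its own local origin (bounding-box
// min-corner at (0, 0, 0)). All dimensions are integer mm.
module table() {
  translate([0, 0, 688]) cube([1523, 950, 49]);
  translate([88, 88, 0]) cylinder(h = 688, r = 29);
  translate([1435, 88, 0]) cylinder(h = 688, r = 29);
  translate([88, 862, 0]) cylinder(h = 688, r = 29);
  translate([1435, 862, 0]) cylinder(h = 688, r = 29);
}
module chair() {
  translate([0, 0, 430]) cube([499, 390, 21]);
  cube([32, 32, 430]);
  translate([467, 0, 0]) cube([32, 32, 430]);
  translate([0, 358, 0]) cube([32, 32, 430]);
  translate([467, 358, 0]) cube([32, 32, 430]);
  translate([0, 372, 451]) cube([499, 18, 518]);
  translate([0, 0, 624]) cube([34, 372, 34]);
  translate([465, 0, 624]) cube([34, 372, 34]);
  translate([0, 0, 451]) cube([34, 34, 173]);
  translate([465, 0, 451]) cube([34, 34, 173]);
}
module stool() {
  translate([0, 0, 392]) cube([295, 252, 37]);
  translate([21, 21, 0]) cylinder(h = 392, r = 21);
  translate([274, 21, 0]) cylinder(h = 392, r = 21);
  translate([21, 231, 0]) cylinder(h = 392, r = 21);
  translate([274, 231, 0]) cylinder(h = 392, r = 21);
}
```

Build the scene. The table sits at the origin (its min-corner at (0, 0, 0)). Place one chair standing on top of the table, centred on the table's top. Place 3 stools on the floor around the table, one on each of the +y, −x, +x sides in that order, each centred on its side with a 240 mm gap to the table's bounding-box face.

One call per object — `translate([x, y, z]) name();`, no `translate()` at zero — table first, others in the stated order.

table();
translate([512, 280, 737]) chair();
translate([614, 1190, 0]) stool();
translate([-535, 349, 0]) stool();
translate([1763, 349, 0]) stool();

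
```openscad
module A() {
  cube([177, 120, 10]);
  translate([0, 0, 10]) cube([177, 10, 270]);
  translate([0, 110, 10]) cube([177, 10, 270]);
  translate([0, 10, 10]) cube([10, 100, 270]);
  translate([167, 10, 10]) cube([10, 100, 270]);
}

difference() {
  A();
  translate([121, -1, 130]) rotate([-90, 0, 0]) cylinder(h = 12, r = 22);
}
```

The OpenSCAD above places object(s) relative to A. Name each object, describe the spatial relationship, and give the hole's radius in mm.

The subtracted cylinder has r = 22 mm.

A is an open box. The open box has a circular hole through its front wall. The hole's radius is 22 mm.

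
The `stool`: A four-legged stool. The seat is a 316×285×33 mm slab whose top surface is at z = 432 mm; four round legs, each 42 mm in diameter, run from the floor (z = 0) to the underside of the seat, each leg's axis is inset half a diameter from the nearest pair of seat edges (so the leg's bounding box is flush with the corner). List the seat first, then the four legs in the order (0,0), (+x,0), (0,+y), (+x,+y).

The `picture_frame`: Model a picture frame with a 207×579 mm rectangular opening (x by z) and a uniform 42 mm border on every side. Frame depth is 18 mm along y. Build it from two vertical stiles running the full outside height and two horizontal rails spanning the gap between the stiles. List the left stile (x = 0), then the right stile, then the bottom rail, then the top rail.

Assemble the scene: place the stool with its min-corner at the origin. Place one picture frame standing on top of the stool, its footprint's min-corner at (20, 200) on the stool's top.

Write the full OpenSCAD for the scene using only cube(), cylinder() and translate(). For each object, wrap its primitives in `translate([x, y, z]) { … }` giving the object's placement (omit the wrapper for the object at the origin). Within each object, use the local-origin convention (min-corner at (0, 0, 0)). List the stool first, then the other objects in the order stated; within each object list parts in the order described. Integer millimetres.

translate([0, 0, 399]) cube([316, 285, 33]);
translate([21, 21, 0]) cylinder(h = 399, r = 21);
translate([295, 21, 0]) cylinder(h = 399, r = 21);
translate([21, 264, 0]) cylinder(h = 399, r = 21);
translate([295, 264, 0]) cylinder(h = 399, r = 21);
translate([20, 200, 432]) {
  cube([42, 18, 663]);
  translate([249, 0, 0]) cube([42, 18, 663]);
  translate([42, 0, 0]) cube([207, 18, 42]);
  translate([42, 0, 621]) cube([207, 18, 42]);
}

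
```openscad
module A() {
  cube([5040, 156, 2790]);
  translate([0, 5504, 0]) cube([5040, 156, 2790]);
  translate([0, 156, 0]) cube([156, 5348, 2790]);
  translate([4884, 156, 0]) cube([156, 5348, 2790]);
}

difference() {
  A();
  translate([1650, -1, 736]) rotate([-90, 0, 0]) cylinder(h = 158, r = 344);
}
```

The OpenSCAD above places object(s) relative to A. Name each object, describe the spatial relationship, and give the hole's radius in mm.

A is a house frame. The house frame has a circular hole through its front wall. The hole's radius is 344 mm.

The subtracted cylinder has r = 344 mm.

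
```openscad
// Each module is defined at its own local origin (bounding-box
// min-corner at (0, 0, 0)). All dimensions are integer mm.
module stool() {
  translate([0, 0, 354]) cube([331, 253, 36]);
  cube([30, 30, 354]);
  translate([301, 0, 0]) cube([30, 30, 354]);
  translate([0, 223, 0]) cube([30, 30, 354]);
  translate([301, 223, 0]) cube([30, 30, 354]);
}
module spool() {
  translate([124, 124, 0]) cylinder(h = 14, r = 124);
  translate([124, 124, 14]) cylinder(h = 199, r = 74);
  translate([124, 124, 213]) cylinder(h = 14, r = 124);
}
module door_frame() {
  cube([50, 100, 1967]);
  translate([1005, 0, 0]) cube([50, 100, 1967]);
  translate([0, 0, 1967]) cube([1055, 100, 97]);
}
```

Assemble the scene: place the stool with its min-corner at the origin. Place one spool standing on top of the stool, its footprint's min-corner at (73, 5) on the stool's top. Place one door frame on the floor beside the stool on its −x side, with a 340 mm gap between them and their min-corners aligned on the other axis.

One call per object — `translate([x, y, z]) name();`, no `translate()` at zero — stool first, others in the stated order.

stool();
translate([73, 5, 390]) spool();
translate([-1395, 0, 0]) door_frame();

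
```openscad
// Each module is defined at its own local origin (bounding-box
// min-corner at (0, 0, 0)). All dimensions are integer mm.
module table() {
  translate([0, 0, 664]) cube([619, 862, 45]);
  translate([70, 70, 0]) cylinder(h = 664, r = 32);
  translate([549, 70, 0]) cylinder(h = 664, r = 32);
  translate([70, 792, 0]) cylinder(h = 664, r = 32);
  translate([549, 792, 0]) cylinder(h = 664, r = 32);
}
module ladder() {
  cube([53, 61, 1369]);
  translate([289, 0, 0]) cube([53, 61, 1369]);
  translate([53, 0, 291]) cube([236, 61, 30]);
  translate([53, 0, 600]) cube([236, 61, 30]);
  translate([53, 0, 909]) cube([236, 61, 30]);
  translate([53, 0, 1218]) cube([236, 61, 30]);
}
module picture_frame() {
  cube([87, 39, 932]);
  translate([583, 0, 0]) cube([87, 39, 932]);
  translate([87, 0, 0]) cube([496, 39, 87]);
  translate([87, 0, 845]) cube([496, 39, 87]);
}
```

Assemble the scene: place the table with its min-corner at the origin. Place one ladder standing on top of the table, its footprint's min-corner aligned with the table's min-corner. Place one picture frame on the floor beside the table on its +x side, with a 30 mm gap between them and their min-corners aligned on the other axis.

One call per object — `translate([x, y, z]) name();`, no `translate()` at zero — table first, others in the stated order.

table();
translate([0, 0, 709]) ladder();
translate([649, 0, 0]) picture_frame();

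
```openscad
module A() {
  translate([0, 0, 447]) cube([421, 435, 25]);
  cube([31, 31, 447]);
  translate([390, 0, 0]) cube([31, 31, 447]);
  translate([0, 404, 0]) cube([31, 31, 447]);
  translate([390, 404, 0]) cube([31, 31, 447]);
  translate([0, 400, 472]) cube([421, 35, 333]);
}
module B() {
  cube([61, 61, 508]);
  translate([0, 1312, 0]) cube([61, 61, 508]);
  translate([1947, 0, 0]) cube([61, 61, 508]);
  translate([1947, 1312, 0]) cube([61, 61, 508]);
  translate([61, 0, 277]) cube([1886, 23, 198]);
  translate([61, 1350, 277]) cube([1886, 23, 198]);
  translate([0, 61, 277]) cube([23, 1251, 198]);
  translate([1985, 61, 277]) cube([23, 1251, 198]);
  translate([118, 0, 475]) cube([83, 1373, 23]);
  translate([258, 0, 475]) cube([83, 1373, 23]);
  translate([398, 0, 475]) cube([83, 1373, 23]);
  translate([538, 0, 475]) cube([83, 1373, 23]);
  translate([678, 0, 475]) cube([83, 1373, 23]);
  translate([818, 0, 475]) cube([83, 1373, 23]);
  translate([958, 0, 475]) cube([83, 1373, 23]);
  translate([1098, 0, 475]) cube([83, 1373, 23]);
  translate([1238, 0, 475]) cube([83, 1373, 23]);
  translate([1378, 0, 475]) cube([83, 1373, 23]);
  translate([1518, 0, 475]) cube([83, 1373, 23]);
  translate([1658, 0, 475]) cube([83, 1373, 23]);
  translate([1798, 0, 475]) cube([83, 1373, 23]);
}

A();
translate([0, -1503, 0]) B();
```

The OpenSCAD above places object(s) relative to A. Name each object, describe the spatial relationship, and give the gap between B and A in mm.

The bed frame's nearest face is 130 mm from the chair's −y face.

A is a chair. B is a bed frame. The bed frame is on the floor beside the chair on its −y side. The gap between the bed frame and the chair is 130 mm.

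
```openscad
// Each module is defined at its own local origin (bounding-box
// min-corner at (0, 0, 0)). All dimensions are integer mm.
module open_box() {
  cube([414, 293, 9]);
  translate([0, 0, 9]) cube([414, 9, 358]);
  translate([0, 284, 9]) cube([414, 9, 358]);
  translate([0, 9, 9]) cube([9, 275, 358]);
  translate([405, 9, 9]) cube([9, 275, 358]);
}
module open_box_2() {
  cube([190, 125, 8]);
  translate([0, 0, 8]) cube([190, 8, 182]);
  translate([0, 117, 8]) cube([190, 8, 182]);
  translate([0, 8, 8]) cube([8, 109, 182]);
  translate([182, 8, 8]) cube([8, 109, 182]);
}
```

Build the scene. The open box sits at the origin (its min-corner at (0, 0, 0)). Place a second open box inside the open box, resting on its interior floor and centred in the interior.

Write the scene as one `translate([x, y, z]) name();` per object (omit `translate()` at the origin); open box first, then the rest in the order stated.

open_box();
translate([112, 84, 9]) open_box_2();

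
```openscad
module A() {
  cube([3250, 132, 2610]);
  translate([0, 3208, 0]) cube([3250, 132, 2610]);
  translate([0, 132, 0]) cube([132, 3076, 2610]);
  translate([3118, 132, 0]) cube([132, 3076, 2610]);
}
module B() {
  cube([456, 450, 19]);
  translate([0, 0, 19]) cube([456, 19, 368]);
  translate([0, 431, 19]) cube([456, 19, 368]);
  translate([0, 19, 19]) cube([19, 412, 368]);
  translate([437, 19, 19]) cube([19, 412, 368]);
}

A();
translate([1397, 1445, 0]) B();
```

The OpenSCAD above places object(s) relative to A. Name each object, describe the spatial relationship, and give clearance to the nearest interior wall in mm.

A is a house frame. B is an open box. The open box sits inside the house frame, centred. The clearance to the nearest interior wall is 1265 mm.

Clearances: x = 1265, y = 1313; minimum 1265 mm.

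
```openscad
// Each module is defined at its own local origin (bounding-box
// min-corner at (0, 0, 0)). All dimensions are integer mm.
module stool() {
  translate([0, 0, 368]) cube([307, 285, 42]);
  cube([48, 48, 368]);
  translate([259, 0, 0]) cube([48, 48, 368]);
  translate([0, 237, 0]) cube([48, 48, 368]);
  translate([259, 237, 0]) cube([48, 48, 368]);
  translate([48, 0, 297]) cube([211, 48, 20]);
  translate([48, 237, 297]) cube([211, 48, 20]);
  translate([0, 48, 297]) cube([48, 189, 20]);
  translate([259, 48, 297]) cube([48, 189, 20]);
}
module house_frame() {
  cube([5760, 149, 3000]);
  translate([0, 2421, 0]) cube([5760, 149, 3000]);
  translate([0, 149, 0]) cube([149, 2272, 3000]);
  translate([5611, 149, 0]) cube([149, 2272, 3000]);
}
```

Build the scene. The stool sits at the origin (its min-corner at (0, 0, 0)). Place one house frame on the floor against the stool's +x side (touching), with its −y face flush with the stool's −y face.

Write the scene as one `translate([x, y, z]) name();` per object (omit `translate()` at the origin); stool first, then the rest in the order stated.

stool();
translate([307, 0, 0]) house_frame();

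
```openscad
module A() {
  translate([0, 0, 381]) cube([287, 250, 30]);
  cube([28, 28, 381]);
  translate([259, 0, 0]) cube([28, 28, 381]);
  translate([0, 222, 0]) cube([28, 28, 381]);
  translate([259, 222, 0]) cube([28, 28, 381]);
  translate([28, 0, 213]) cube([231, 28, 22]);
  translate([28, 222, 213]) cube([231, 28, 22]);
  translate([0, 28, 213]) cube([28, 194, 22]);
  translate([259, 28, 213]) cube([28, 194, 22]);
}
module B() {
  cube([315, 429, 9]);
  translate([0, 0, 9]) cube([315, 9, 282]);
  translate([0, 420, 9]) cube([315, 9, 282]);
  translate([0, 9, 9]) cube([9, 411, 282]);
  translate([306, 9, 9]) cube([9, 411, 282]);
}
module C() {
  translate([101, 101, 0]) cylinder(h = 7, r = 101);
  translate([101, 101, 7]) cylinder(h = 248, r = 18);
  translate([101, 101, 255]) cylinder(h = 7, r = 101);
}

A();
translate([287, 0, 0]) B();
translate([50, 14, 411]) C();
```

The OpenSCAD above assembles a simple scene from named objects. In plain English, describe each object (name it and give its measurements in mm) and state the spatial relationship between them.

A is a simple wooden stool: a rectangular seat 287 mm (x) by 250 mm (y), 30 mm thick, top face at z = 411 mm, on four square legs, each 28×28 mm in cross-section. The legs rest on z = 0, each flush with a corner of the seat. Four stretchers, 28 mm wide and 22 mm tall, connect adjacent legs with their undersides at z = 213 mm, each running between the inner faces of the legs it joins and aligned with the legs' outer faces on the other axis.

B is an open-topped rectangular box: outside dimensions 315×429×291 mm, with a uniform wall and base thickness of 9 mm. The base is a full 315×429 slab on the floor; four walls sit on top of the base. The front and back walls (the −y and +y sides) span the full width; the two side walls fit between them.

C is a spool: two coaxial disc flanges of radius 101 mm and thickness 7 mm, joined by a core cylinder of radius 18 mm and height 248 mm. The lower flange rests on z = 0 and the three cylinders share a vertical axis.

The open box is against the stool's +x side, with their −y faces flush. The spool is on top of the stool.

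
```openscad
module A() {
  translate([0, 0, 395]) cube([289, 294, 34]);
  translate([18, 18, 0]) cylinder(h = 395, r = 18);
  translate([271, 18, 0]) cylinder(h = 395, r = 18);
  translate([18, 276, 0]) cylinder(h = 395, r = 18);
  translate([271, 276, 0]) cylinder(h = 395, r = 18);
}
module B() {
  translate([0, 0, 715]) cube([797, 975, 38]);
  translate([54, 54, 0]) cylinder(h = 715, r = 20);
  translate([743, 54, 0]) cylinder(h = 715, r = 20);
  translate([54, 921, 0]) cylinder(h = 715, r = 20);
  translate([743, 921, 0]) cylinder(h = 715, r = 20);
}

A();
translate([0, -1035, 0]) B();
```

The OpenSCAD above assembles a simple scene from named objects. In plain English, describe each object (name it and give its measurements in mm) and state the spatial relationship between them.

A is a four-legged stool. The seat is 289×294 mm, 34 mm thick, top at z = 429 mm. It stands on four round legs, each 36 mm in diameter, from z = 0 to the seat underside, each leg's axis is inset half a diameter from the nearest pair of seat edges (so the leg's bounding box is flush with the corner).

B is a rectangular dining table. The top is 797×975×38 mm with its upper surface at z = 753 mm. It stands on four round legs of 40 mm diameter, each leg's bounding box inset 34 mm from the nearest pair of top edges, running from the floor to the underside of the top.

The table is on the floor beside the stool on its −y side.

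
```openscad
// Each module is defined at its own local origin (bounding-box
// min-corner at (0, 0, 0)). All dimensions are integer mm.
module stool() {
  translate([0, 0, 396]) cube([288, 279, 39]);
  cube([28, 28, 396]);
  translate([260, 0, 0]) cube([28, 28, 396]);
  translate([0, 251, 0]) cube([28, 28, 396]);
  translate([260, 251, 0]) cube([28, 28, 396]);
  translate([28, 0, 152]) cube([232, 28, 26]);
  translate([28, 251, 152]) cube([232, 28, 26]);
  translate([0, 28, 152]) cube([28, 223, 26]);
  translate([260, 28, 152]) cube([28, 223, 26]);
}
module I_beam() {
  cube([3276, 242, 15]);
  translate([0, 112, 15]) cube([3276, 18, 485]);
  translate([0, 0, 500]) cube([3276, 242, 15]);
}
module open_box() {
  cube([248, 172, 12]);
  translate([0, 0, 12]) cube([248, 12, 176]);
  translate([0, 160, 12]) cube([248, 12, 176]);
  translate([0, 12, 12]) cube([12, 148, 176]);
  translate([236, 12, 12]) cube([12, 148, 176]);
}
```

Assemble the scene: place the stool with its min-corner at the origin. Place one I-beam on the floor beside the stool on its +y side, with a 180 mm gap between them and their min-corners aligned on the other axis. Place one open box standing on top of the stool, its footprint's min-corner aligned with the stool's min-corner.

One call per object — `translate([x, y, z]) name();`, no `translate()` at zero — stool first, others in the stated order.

stool();
translate([0, 459, 0]) I_beam();
translate([0, 0, 435]) open_box();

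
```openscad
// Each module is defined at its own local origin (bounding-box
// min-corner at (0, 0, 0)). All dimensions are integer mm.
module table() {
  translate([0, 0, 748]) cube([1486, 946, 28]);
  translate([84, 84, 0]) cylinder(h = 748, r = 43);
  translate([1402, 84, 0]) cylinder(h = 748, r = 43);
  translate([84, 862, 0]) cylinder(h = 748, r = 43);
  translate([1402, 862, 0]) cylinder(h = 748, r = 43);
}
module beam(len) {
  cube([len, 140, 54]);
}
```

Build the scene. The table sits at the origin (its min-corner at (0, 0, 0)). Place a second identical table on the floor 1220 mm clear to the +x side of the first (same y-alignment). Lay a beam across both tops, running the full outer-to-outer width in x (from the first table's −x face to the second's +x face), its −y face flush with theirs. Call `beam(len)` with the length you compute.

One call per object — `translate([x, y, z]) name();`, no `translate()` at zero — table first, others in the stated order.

table();
translate([2706, 0, 0]) table();
translate([0, 0, 776]) beam(4192);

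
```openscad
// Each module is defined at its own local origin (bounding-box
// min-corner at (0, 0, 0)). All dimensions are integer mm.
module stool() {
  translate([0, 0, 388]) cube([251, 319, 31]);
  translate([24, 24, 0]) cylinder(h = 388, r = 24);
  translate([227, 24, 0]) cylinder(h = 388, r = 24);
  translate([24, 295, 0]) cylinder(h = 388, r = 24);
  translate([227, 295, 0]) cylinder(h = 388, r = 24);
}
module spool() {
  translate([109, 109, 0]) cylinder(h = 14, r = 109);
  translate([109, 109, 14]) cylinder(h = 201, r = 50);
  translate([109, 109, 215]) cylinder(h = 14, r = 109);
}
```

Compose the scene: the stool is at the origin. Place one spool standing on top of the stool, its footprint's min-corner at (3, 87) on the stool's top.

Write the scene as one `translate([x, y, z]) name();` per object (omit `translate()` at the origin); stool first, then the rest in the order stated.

stool();
translate([3, 87, 419]) spool();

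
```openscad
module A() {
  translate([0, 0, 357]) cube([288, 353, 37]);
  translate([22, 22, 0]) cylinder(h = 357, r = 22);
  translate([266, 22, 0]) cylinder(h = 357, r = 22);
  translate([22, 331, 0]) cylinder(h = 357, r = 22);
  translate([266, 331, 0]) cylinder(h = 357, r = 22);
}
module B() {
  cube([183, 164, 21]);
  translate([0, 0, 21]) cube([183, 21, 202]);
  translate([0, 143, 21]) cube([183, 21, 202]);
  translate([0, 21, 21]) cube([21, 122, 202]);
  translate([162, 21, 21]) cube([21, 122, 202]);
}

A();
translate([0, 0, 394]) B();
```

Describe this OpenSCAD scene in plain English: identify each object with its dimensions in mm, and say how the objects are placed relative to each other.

A is a four-legged stool. The seat is 288×353 mm, 37 mm thick, top at z = 394 mm. It stands on four round legs, each 44 mm in diameter, from z = 0 to the seat underside, each leg's axis is inset half a diameter from the nearest pair of seat edges (so the leg's bounding box is flush with the corner).

B is an open storage box with external size 183×164×223 mm and wall thickness 21 mm (the base is also 21 mm thick). The base covers the whole footprint; the four walls stand on the base, with the y-facing walls full-width and the x-facing walls fitting between their inner faces.

The open box is on top of the stool.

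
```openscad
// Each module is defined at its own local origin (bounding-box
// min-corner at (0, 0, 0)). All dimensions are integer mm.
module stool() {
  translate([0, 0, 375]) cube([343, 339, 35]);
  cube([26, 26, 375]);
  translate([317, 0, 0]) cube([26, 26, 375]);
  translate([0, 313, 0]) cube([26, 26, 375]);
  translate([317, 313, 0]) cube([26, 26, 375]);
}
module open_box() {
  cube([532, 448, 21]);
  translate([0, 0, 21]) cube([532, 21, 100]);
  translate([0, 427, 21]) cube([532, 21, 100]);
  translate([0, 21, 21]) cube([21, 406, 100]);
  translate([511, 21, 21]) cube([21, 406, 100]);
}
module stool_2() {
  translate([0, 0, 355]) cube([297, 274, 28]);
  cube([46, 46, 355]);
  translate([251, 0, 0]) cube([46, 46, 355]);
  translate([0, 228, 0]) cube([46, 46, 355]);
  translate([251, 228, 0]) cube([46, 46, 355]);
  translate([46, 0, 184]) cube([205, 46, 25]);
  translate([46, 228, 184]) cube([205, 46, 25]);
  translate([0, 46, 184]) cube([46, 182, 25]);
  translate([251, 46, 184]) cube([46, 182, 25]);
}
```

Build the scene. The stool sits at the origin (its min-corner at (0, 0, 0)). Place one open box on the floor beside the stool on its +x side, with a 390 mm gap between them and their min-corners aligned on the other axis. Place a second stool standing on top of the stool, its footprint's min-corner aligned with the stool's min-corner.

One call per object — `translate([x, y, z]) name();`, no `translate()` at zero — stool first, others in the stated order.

stool();
translate([733, 0, 0]) open_box();
translate([0, 0, 410]) stool_2();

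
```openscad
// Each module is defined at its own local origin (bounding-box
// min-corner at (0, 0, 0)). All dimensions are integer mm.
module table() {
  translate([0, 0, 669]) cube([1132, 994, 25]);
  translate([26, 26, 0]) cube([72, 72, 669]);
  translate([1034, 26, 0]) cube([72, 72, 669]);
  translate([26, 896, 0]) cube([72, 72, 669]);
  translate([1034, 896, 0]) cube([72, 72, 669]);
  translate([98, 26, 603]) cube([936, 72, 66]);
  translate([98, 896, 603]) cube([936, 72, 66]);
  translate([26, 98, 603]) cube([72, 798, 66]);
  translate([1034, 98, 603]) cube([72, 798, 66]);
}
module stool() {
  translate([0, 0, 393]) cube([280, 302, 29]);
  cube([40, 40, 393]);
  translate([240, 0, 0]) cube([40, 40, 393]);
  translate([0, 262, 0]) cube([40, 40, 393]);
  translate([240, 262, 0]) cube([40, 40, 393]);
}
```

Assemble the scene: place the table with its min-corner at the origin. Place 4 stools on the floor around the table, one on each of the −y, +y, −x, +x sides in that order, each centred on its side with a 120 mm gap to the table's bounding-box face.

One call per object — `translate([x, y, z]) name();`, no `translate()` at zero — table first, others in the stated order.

table();
translate([426, -422, 0]) stool();
translate([426, 1114, 0]) stool();
translate([-400, 346, 0]) stool();
translate([1252, 346, 0]) stool();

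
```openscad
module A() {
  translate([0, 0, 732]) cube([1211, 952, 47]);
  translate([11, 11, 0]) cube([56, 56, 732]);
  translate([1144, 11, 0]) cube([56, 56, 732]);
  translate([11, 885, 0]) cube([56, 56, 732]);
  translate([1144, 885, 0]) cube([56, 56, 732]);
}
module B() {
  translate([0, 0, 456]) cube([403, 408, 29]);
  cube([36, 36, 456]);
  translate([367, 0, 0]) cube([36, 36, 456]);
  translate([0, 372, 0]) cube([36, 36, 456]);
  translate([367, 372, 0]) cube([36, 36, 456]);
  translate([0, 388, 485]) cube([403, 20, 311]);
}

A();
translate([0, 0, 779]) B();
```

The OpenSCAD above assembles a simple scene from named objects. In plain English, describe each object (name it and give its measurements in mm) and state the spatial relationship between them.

A is a rectangular dining table. The top is 1211×952×47 mm with its upper surface at z = 779 mm. It stands on four 56×56 mm square legs, each inset 11 mm from the nearest pair of top edges, running from the floor to the underside of the top.

B is a chair. The seat is a 403×408×29 mm slab with its top at z = 485 mm, on four 36×36 mm corner legs (flush with the seat edges, standing on z = 0). A flat backrest 20 mm thick, 311 mm tall, spans the full seat width and rises from the seat top along its +y edge, rear face flush with the rear of the seat.

The chair is on top of the table.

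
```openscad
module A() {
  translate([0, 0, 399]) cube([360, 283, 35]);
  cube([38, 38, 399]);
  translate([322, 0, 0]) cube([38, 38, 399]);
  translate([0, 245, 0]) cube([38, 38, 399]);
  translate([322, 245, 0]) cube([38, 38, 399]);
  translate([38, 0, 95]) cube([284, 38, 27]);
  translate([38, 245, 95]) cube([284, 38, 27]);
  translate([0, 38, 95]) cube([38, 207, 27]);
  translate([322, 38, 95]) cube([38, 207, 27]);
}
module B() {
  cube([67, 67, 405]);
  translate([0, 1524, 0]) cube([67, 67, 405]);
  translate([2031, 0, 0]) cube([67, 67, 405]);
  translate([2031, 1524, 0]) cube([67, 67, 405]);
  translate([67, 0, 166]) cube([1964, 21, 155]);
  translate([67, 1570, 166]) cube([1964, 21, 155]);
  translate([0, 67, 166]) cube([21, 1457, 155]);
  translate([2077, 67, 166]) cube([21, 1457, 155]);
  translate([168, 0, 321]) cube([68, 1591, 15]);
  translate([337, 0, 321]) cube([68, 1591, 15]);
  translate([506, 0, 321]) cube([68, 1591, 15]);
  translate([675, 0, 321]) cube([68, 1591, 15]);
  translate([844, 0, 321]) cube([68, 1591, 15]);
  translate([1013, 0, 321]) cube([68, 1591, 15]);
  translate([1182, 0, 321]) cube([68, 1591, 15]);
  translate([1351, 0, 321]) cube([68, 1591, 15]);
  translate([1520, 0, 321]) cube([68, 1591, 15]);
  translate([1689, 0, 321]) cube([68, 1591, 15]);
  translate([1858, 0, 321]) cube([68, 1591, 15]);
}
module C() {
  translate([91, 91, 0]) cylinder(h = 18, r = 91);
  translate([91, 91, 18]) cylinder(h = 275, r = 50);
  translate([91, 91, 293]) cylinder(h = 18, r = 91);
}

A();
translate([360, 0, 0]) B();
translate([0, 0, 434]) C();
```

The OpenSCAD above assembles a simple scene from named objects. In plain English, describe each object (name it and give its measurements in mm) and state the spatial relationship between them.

A is a four-legged stool. The seat is 360×283 mm, 35 mm thick, top at z = 434 mm. It stands on four square legs, each 38×38 mm in cross-section, from z = 0 to the seat underside, each flush with a corner of the seat. Four stretchers, 38 mm wide and 27 mm tall, connect adjacent legs with their undersides at z = 95 mm, each running between the inner faces of the legs it joins and aligned with the legs' outer faces on the other axis.

B is a bed frame 2098 mm long (x) by 1591 mm wide (y). Four 67×67 mm corner posts, 405 mm tall, at the corners of the footprint. Four rails of 21 mm thickness and 155 mm height run between adjacent posts with their undersides at z = 166 mm, their outer faces flush with the outside of the frame (the two x-running rails run between the posts' inner faces; the two y-running rails run between the posts' inner faces). 11 slats, each 68 mm wide (x) and 15 mm thick, lie across the top of the two x-running rails, running the full 1591 mm width of the frame in y; the slats are evenly spaced along x between the inner faces of the end posts with equal gaps (rounded down to the nearest mm) at the −x end and between each pair — any rounding remainder accumulates at the +x end.

C is a spool: two coaxial disc flanges of radius 91 mm and thickness 18 mm, joined by a core cylinder of radius 50 mm and height 275 mm. The lower flange rests on z = 0 and the three cylinders share a vertical axis.

The bed frame is against the stool's +x side, with their −y faces flush. The spool is on top of the stool.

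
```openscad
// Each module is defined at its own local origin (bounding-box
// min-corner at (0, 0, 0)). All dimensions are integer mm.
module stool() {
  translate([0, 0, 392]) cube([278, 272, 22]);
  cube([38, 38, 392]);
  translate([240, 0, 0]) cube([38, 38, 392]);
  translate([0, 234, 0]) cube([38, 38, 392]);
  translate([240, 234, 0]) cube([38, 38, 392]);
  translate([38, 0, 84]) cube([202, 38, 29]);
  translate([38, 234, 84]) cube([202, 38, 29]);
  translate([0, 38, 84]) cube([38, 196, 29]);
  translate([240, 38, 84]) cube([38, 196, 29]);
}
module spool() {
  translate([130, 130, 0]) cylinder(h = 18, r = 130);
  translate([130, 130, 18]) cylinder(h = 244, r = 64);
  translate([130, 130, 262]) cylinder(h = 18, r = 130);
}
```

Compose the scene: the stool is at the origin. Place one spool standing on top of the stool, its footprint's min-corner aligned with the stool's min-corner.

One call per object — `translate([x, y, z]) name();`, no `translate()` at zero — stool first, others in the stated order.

stool();
translate([0, 0, 414]) spool();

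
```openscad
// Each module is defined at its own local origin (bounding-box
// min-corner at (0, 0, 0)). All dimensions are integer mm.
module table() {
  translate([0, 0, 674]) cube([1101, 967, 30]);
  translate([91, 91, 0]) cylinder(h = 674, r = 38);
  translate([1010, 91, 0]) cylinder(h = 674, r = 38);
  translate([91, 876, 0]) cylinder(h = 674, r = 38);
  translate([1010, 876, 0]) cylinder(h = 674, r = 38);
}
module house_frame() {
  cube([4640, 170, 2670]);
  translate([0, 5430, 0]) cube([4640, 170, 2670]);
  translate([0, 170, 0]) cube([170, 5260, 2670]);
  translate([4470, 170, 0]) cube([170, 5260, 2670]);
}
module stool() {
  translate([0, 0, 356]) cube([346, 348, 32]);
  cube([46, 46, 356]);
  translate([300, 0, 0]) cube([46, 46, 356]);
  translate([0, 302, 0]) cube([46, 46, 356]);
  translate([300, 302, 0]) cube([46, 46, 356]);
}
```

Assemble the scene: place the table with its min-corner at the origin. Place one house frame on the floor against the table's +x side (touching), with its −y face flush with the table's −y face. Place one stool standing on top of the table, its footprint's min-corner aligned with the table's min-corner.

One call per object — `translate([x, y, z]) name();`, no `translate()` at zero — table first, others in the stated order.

table();
translate([1101, 0, 0]) house_frame();
translate([0, 0, 704]) stool();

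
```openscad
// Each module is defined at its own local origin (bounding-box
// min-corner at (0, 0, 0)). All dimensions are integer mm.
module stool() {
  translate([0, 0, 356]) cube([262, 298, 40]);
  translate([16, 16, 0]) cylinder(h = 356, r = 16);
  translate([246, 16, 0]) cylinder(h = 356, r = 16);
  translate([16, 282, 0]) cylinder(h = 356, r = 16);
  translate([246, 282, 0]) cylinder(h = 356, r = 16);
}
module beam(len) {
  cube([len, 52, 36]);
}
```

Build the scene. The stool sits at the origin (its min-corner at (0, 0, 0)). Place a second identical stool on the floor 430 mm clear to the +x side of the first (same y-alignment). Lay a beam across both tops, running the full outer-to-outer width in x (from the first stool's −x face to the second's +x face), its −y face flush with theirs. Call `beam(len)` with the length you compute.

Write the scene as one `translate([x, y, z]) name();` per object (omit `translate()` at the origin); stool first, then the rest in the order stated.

stool();
translate([692, 0, 0]) stool();
translate([0, 0, 396]) beam(954);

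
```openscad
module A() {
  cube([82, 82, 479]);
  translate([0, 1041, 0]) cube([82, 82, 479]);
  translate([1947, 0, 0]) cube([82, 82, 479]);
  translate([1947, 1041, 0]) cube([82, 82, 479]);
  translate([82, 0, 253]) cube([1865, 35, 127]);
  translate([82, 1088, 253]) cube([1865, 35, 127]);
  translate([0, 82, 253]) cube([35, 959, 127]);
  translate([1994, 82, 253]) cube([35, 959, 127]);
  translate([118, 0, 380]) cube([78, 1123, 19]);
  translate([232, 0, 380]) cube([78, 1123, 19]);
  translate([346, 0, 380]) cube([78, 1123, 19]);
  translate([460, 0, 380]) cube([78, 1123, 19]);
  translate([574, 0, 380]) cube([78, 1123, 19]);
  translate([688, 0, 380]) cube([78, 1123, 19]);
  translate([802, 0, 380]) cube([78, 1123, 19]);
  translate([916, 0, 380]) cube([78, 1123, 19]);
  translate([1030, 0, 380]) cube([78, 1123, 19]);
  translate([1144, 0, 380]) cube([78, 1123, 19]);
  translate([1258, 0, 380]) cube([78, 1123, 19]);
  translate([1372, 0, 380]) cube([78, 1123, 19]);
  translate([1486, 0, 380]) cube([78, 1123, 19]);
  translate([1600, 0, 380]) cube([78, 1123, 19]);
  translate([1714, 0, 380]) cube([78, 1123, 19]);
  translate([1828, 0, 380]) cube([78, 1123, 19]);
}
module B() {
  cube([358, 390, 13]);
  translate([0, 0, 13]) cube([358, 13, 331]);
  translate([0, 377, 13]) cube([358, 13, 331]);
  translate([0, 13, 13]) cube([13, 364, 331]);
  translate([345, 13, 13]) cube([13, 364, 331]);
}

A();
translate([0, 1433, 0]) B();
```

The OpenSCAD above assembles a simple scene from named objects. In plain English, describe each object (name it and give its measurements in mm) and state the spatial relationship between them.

A is a bed frame 2029 mm long (x) by 1123 mm wide (y). Four 82×82 mm corner posts, 479 mm tall, at the corners of the footprint. Four rails of 35 mm thickness and 127 mm height run between adjacent posts with their undersides at z = 253 mm, their outer faces flush with the outside of the frame (the two x-running rails run between the posts' inner faces; the two y-running rails run between the posts' inner faces). 16 slats, each 78 mm wide (x) and 19 mm thick, lie across the top of the two x-running rails, running the full 1123 mm width of the frame in y; the slats are evenly spaced along x between the inner faces of the end posts with equal gaps (rounded down to the nearest mm) at the −x end and between each pair — any rounding remainder accumulates at the +x end.

B is an open-topped rectangular box: outside dimensions 358×390×344 mm, with a uniform wall and base thickness of 13 mm. The base is a full 358×390 slab on the floor; four walls sit on top of the base. The front and back walls (the −y and +y sides) span the full width; the two side walls fit between them.

The open box is on the floor beside the bed frame on its +y side.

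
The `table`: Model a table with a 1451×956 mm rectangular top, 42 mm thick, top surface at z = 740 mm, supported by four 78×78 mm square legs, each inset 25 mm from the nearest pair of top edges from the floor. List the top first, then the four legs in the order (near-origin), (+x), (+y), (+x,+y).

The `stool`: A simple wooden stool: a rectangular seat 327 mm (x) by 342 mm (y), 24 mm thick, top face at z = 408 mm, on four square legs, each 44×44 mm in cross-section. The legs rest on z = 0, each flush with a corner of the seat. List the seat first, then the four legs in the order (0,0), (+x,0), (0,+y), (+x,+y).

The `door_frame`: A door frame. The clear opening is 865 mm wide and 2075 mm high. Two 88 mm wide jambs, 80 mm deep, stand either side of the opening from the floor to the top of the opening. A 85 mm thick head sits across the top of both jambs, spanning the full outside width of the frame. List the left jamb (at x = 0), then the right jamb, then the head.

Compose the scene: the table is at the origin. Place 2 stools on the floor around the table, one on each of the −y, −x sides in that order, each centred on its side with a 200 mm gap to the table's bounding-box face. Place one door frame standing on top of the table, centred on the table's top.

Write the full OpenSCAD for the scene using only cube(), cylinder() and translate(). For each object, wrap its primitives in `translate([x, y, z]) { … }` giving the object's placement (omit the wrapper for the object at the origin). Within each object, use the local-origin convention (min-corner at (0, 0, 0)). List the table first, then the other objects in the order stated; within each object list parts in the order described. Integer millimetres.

translate([0, 0, 698]) cube([1451, 956, 42]);
translate([25, 25, 0]) cube([78, 78, 698]);
translate([1348, 25, 0]) cube([78, 78, 698]);
translate([25, 853, 0]) cube([78, 78, 698]);
translate([1348, 853, 0]) cube([78, 78, 698]);
translate([562, -542, 0]) {
  translate([0, 0, 384]) cube([327, 342, 24]);
  cube([44, 44, 384]);
  translate([283, 0, 0]) cube([44, 44, 384]);
  translate([0, 298, 0]) cube([44, 44, 384]);
  translate([283, 298, 0]) cube([44, 44, 384]);
}
translate([-527, 307, 0]) {
  translate([0, 0, 384]) cube([327, 342, 24]);
  cube([44, 44, 384]);
  translate([283, 0, 0]) cube([44, 44, 384]);
  translate([0, 298, 0]) cube([44, 44, 384]);
  translate([283, 298, 0]) cube([44, 44, 384]);
}
translate([205, 438, 740]) {
  cube([88, 80, 2075]);
  translate([953, 0, 0]) cube([88, 80, 2075]);
  translate([0, 0, 2075]) cube([1041, 80, 85]);
}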